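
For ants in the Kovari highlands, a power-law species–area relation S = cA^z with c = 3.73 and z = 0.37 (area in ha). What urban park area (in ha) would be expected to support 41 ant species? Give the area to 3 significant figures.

41 = 3.73 × A^0.37  ⇒  A^0.37 = 41/3.73 = 10.99
ln A = ln(10.99) / 0.37 = 2.3972 / 0.37 = 6.4788
A = e^6.4788 ≈ 651.2 ha

651 ha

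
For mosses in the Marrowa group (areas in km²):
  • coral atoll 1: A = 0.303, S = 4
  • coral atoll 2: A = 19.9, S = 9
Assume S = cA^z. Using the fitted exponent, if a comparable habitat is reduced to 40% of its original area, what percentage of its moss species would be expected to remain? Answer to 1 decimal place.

z = ln(9/4) / ln(19.9/0.303) = 0.8109 / 4.1847 = 0.1938
S_new/S_old = (A_new/A_old)^z = 0.4^0.1938 = exp(0.1938 × -0.9163) = 0.8373

83.7%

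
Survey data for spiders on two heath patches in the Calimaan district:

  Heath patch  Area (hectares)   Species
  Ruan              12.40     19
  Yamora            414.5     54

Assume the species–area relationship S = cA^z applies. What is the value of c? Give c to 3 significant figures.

z = ln(S₂/S₁) / ln(A₂/A₁) = ln(54/19) / ln(414.5/12.4) = 1.0445 / 3.5094 = 0.2976
c = S₁ / A₁^z = 19 / 12.4^0.2976 = 19 / 2.116 = 8.981

8.98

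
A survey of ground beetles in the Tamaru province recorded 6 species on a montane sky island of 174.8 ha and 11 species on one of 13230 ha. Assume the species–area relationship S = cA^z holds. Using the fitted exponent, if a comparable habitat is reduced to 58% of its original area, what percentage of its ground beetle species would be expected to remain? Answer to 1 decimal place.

92.7%

z = ln(11/6) / ln(13230/174.8) = 0.6061 / 4.3266 = 0.1401
S_new/S_old = (A_new/A_old)^z = 0.58^0.1401 = exp(0.1401 × -0.5447) = 0.9265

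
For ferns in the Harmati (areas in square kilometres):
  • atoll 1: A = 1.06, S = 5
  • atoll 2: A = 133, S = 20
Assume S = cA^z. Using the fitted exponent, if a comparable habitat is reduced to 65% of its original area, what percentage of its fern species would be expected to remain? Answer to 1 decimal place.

88.4%

z = ln(20/5) / ln(133/1.06) = 1.3863 / 4.8321 = 0.2869
S_new/S_old = (A_new/A_old)^z = 0.65^0.2869 = exp(0.2869 × -0.4308) = 0.8837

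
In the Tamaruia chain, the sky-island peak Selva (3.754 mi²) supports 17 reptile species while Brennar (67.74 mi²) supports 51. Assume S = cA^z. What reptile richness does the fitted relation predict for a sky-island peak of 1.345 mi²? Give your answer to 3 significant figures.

z = ln(51/17) / ln(67.74/3.754) = 1.0986 / 2.8929 = 0.3798
c = 17 / 3.754^0.3798 = 17 / 1.653 = 10.29
S₃ = 10.29 × 1.345^0.3798 = 10.29 × 1.119 ≈ 11.51

11.5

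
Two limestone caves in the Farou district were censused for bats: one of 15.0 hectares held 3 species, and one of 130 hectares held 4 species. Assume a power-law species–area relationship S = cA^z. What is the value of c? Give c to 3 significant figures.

2.09

z = ln(S₂/S₁) / ln(A₂/A₁) = ln(4/3) / ln(130/15) = 0.2877 / 2.1595 = 0.1332
c = S₁ / A₁^z = 3 / 15^0.1332 = 3 / 1.434 = 2.091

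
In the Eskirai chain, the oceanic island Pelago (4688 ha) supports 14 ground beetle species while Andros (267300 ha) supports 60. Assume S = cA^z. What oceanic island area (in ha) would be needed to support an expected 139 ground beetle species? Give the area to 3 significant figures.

2760000 ha

z = ln(60/14) / ln(267300/4688) = 1.4553 / 4.0434 = 0.3599
c = 14 / 4688^0.3599 = 14 / 20.95 = 0.6681
A = (139/0.6681)^(1/0.3599) ⇒ ln A = ln(208)/0.3599 = 14.8303
A = e^14.8303 ≈ 2758892 ha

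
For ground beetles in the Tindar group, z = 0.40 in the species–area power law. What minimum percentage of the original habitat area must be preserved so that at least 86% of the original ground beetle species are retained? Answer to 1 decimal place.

Need (A_new/A_old)^0.4 = 0.86, so A_new/A_old = 0.86^(1/0.4) = 0.86^2.5
ln(A_new/A_old) = ln 0.86 / 0.4 = -0.1508 / 0.4 = -0.3771
A_new/A_old = e^-0.3771 ≈ 0.6859

68.6%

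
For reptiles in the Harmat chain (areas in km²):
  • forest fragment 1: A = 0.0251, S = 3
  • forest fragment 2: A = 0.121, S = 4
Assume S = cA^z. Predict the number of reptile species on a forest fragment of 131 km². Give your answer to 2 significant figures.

14

z = ln(4/3) / ln(0.121/0.0251) = 0.2877 / 1.5729 = 0.1829
c = 3 / 0.0251^0.1829 = 3 / 0.5097 = 5.886
S₃ = 5.886 × 131^0.1829 = 5.886 × 2.439 ≈ 14.36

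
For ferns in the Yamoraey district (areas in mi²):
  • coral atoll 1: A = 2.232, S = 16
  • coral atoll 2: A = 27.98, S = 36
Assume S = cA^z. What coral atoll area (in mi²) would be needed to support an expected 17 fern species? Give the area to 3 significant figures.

2.70 mi²

z = ln(36/16) / ln(27.98/2.232) = 0.8109 / 2.5286 = 0.3207
c = 16 / 2.232^0.3207 = 16 / 1.294 = 12.37
A = (17/12.37)^(1/0.3207) ⇒ ln A = ln(1.375)/0.3207 = 0.9919
A = e^0.9919 ≈ 2.696 mi²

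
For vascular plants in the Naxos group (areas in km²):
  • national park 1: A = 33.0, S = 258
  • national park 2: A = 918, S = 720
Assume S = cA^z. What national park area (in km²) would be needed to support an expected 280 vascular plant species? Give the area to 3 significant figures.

43.0 km²

z = ln(720/258) / ln(918/33) = 1.0263 / 3.3257 = 0.3086
c = 258 / 33^0.3086 = 258 / 2.942 = 87.7
A = (280/87.7)^(1/0.3086) ⇒ ln A = ln(3.193)/0.3086 = 3.7617
A = e^3.7617 ≈ 43.02 km²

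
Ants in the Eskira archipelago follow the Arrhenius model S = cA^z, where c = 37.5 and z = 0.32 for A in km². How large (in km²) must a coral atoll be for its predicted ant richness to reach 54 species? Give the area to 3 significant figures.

54 = 37.5 × A^0.32  ⇒  A^0.32 = 54/37.5 = 1.44
ln A = ln(1.44) / 0.32 = 0.3646 / 0.32 = 1.1395
A = e^1.1395 ≈ 3.125 km²

3.13 km²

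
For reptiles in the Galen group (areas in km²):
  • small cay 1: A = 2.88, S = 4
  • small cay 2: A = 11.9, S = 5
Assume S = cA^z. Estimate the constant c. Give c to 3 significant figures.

z = ln(S₂/S₁) / ln(A₂/A₁) = ln(5/4) / ln(11.9/2.88) = 0.2231 / 1.4187 = 0.1573
c = S₁ / A₁^z = 4 / 2.88^0.1573 = 4 / 1.181 = 3.387

3.39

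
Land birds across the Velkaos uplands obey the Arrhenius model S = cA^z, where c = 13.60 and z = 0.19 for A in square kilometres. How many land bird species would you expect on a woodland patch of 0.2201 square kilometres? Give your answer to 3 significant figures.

S = 13.6 × 0.2201^0.19
ln S = ln 13.6 + 0.19 × ln 0.2201 = 2.6101 + 0.19 × -1.5137 = 2.3225
S = e^2.3225 ≈ 10.2

10.2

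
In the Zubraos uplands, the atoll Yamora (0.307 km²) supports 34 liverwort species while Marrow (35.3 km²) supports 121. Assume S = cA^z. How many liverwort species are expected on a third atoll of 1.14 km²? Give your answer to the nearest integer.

z = ln(121/34) / ln(35.3/0.307) = 1.2694 / 4.7448 = 0.2675
c = 34 / 0.307^0.2675 = 34 / 0.7291 = 46.63
S₃ = 46.63 × 1.14^0.2675 = 46.63 × 1.036 ≈ 48.3

48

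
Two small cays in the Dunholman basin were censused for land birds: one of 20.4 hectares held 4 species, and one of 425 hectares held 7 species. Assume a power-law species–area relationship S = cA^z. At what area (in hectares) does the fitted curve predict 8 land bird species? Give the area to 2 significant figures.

z = ln(7/4) / ln(425/20.4) = 0.5596 / 3.0366 = 0.1843
c = 4 / 20.4^0.1843 = 4 / 1.743 = 2.295
A = (8/2.295)^(1/0.1843) ⇒ ln A = ln(3.486)/0.1843 = 6.7766
A = e^6.7766 ≈ 877.1 hectares

880 hectares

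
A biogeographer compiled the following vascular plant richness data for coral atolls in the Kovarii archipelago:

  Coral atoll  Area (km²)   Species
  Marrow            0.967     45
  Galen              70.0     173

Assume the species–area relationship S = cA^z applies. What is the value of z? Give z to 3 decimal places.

0.314

Taking logs: ln S = ln c + z ln A, so z = (ln S₂ − ln S₁)/(ln A₂ − ln A₁).
z = ln(173/45) / ln(70/0.967) = ln(3.844) / ln(72.39) = 1.3466 / 4.2821 = 0.3145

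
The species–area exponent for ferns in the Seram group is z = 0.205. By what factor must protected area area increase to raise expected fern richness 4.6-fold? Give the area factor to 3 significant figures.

(A₂/A₁)^0.205 = 4.6, so A₂/A₁ = 4.6^(1/0.205) = 4.6^4.878
ln(A₂/A₁) = ln 4.6 / 0.205 = 1.5261 / 0.205 = 7.4442
A₂/A₁ = e^7.4442 ≈ 1710

1710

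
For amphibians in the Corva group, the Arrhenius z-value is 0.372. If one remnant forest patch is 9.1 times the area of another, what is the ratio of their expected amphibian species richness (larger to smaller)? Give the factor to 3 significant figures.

2.27

S₂/S₁ = (A₂/A₁)^z = 9.1^0.372
ln(S₂/S₁) = 0.372 × ln 9.1 = 0.372 × 2.2083 = 0.8215
S₂/S₁ = e^0.8215 ≈ 2.274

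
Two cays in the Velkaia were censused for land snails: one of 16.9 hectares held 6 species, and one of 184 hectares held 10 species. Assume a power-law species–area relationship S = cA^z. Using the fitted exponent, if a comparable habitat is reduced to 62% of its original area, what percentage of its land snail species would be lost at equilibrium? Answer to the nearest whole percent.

z = ln(10/6) / ln(184/16.9) = 0.5108 / 2.3876 = 0.2139
S_new/S_old = (A_new/A_old)^z = 0.62^0.2139 = exp(0.2139 × -0.4780) = 0.9028
Fraction lost = 1 − 0.9028 = 0.09722

10%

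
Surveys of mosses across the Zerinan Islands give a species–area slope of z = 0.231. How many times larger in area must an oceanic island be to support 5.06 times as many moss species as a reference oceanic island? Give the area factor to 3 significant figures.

(A₂/A₁)^0.231 = 5.06, so A₂/A₁ = 5.06^(1/0.231) = 5.06^4.329
ln(A₂/A₁) = ln 5.06 / 0.231 = 1.6214 / 0.231 = 7.0189
A₂/A₁ = e^7.0189 ≈ 1118

1120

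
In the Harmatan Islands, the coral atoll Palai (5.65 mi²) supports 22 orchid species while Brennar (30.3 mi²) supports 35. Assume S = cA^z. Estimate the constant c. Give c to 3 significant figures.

13.6

z = ln(S₂/S₁) / ln(A₂/A₁) = ln(35/22) / ln(30.3/5.65) = 0.4643 / 1.6795 = 0.2765
c = S₁ / A₁^z = 22 / 5.65^0.2765 = 22 / 1.614 = 13.63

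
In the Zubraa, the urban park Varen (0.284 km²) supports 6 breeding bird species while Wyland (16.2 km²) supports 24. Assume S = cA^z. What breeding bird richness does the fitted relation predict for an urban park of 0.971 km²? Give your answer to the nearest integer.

z = ln(24/6) / ln(16.2/0.284) = 1.3863 / 4.0438 = 0.3428
c = 6 / 0.284^0.3428 = 6 / 0.6495 = 9.238
S₃ = 9.238 × 0.971^0.3428 = 9.238 × 0.99 ≈ 9.145

9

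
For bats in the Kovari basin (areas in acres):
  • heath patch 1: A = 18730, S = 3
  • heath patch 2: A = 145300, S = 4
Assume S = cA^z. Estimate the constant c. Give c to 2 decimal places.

z = ln(S₂/S₁) / ln(A₂/A₁) = ln(4/3) / ln(145300/18730) = 0.2877 / 2.0487 = 0.1404
c = S₁ / A₁^z = 3 / 18730^0.1404 = 3 / 3.981 = 0.7536

0.75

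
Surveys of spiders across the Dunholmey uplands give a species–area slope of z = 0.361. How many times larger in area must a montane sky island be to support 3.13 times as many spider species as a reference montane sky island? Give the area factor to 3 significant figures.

23.6

(A₂/A₁)^0.361 = 3.13, so A₂/A₁ = 3.13^(1/0.361) = 3.13^2.77
ln(A₂/A₁) = ln 3.13 / 0.361 = 1.1410 / 0.361 = 3.1608
A₂/A₁ = e^3.1608 ≈ 23.59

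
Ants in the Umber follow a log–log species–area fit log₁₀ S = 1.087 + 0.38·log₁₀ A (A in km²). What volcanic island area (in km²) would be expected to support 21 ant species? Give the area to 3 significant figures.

21 = 12.22 × A^0.38  ⇒  A^0.38 = 21/12.22 = 1.719
ln A = ln(1.719) / 0.38 = 0.5416 / 0.38 = 1.4253
A = e^1.4253 ≈ 4.159 km²

4.16 km²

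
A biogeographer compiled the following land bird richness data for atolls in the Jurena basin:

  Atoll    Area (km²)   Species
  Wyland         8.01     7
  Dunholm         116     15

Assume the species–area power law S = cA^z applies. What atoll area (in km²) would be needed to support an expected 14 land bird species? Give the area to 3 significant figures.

91.1 km²

z = ln(15/7) / ln(116/8.01) = 0.7621 / 2.6729 = 0.2851
c = 7 / 8.01^0.2851 = 7 / 1.81 = 3.868
A = (14/3.868)^(1/0.2851) ⇒ ln A = ln(3.62)/0.2851 = 4.5116
A = e^4.5116 ≈ 91.07 km²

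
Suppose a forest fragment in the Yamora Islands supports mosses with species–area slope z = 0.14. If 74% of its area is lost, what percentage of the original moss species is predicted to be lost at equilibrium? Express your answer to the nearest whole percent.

17%

S_new/S_old = (A_new/A_old)^z = 0.26^0.14
= exp(0.14 × ln 0.26) = exp(0.14 × -1.3471) = exp(-0.1886) ≈ 0.8281
Fraction lost = 1 − 0.8281 = 0.1719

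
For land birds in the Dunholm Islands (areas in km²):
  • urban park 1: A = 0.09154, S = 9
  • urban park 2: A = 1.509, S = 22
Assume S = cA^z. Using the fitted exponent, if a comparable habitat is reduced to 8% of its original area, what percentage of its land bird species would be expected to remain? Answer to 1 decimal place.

44.7%

z = ln(22/9) / ln(1.509/0.09154) = 0.8938 / 2.8024 = 0.3189
S_new/S_old = (A_new/A_old)^z = 0.08^0.3189 = exp(0.3189 × -2.5257) = 0.4468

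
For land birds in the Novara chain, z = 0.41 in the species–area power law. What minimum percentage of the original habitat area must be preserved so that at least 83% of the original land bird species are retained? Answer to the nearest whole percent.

Need (A_new/A_old)^0.41 = 0.83, so A_new/A_old = 0.83^(1/0.41) = 0.83^2.439
ln(A_new/A_old) = ln 0.83 / 0.41 = -0.1863 / 0.41 = -0.4545
A_new/A_old = e^-0.4545 ≈ 0.6348

63%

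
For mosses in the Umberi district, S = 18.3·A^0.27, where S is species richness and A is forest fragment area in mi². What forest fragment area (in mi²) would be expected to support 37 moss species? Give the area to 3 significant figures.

37 = 18.3 × A^0.27  ⇒  A^0.27 = 37/18.3 = 2.022
ln A = ln(2.022) / 0.27 = 0.7040 / 0.27 = 2.6075
A = e^2.6075 ≈ 13.56 mi²

13.6 mi²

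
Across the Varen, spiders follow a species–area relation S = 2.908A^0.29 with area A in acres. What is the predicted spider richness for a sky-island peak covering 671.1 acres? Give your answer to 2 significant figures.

19

S = 2.908 × 671.1^0.29
ln S = ln 2.908 + 0.29 × ln 671.1 = 1.0675 + 0.29 × 6.5089 = 2.9551
S = e^2.9551 ≈ 19.2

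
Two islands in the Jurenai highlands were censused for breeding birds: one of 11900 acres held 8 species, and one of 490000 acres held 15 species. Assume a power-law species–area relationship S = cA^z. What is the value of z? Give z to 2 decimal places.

Taking logs: ln S = ln c + z ln A, so z = (ln S₂ − ln S₁)/(ln A₂ − ln A₁).
z = ln(15/8) / ln(490000/11900) = ln(1.875) / ln(41.18) = 0.6286 / 3.7179 = 0.1691

0.17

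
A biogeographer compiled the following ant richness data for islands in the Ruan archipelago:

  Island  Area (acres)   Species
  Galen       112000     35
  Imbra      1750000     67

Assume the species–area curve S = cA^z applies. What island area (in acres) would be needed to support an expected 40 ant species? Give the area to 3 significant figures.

z = ln(67/35) / ln(1750000/112000) = 0.6493 / 2.7489 = 0.2362
c = 35 / 112000^0.2362 = 35 / 15.59 = 2.246
A = (40/2.246)^(1/0.2362) ⇒ ln A = ln(17.81)/0.2362 = 12.1915
A = e^12.1915 ≈ 197113 acres

197000 acres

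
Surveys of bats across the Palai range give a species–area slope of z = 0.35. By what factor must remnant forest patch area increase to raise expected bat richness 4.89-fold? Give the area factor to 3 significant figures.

93.2

(A₂/A₁)^0.35 = 4.89, so A₂/A₁ = 4.89^(1/0.35) = 4.89^2.857
ln(A₂/A₁) = ln 4.89 / 0.35 = 1.5872 / 0.35 = 4.5348
A₂/A₁ = e^4.5348 ≈ 93.21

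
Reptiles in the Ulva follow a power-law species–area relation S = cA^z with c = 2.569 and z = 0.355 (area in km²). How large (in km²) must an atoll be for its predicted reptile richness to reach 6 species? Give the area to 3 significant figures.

10.9 km²

6 = 2.569 × A^0.355  ⇒  A^0.355 = 6/2.569 = 2.336
ln A = ln(2.336) / 0.355 = 0.8482 / 0.355 = 2.3894
A = e^2.3894 ≈ 10.91 km²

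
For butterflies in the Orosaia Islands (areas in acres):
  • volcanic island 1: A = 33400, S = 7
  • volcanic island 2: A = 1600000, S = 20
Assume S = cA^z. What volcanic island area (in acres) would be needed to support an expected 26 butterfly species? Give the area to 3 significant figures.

4210000 acres

z = ln(20/7) / ln(1600000/33400) = 1.0498 / 3.8692 = 0.2713
c = 7 / 33400^0.2713 = 7 / 16.88 = 0.4146
A = (26/0.4146)^(1/0.2713) ⇒ ln A = ln(62.7)/0.2713 = 15.2525
A = e^15.2525 ≈ 4207918 acres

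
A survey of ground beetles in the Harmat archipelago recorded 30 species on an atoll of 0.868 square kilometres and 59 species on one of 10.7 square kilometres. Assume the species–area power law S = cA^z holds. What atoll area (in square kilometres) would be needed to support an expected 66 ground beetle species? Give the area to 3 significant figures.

z = ln(59/30) / ln(10.7/0.868) = 0.6763 / 2.5118 = 0.2693
c = 30 / 0.868^0.2693 = 30 / 0.9626 = 31.17
A = (66/31.17)^(1/0.2693) ⇒ ln A = ln(2.118)/0.2693 = 2.7866
A = e^2.7866 ≈ 16.23 square kilometres

16.2 square kilometres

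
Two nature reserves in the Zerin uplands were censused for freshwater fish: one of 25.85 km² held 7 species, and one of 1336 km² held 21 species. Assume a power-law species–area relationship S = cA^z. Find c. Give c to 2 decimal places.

2.83

z = ln(S₂/S₁) / ln(A₂/A₁) = ln(21/7) / ln(1336/25.85) = 1.0986 / 3.9451 = 0.2785
c = S₁ / A₁^z = 7 / 25.85^0.2785 = 7 / 2.474 = 2.83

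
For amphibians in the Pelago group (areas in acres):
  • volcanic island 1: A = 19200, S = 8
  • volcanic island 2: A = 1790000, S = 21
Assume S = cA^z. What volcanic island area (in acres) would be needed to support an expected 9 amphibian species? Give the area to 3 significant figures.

z = ln(21/8) / ln(1790000/19200) = 0.9651 / 4.5351 = 0.2128
c = 8 / 19200^0.2128 = 8 / 8.157 = 0.9808
A = (9/0.9808)^(1/0.2128) ⇒ ln A = ln(9.176)/0.2128 = 10.4161
A = e^10.4161 ≈ 33394 acres

33400 acres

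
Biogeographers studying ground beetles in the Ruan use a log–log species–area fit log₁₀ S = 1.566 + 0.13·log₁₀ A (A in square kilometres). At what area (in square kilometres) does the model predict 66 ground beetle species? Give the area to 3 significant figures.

66 = 36.81 × A^0.13  ⇒  A^0.13 = 66/36.81 = 1.793
ln A = ln(1.793) / 0.13 = 0.5838 / 0.13 = 4.4908
A = e^4.4908 ≈ 89.19 square kilometres

89.2 square kilometres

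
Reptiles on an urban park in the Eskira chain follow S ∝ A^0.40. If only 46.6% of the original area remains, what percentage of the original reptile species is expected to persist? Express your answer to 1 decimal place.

73.7%

S_new/S_old = (A_new/A_old)^z = 0.466^0.4
= exp(0.4 × ln 0.466) = exp(0.4 × -0.7636) = exp(-0.3054) ≈ 0.7368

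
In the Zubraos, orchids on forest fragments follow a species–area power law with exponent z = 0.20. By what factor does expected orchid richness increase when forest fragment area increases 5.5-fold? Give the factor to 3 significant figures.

1.41

S₂/S₁ = (A₂/A₁)^z = 5.5^0.2
ln(S₂/S₁) = 0.2 × ln 5.5 = 0.2 × 1.7047 = 0.3409
S₂/S₁ = e^0.3409 ≈ 1.406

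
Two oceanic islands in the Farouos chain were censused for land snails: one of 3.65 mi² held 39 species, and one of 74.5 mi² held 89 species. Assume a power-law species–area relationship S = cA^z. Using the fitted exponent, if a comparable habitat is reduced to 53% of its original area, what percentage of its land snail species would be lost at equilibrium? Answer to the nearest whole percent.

16%

z = ln(89/39) / ln(74.5/3.65) = 0.8251 / 3.0161 = 0.2736
S_new/S_old = (A_new/A_old)^z = 0.53^0.2736 = exp(0.2736 × -0.6349) = 0.8406
Fraction lost = 1 − 0.8406 = 0.1594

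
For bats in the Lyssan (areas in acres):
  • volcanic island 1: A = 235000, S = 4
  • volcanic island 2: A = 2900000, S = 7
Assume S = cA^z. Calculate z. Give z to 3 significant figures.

Taking logs: ln S = ln c + z ln A, so z = (ln S₂ − ln S₁)/(ln A₂ − ln A₁).
z = ln(7/4) / ln(2900000/235000) = ln(1.75) / ln(12.34) = 0.5596 / 2.5129 = 0.2227

0.223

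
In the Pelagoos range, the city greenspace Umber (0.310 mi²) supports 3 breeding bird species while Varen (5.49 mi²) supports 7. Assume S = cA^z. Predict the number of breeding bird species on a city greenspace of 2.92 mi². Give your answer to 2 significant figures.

z = ln(7/3) / ln(5.49/0.31) = 0.8473 / 2.8741 = 0.2948
c = 3 / 0.31^0.2948 = 3 / 0.708 = 4.237
S₃ = 4.237 × 2.92^0.2948 = 4.237 × 1.372 ≈ 5.811

5.8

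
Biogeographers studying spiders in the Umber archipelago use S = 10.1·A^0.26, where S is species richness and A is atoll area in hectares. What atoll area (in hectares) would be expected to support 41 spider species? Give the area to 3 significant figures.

41 = 10.1 × A^0.26  ⇒  A^0.26 = 41/10.1 = 4.059
ln A = ln(4.059) / 0.26 = 1.4010 / 0.26 = 5.3886
A = e^5.3886 ≈ 218.9 hectares

219 hectares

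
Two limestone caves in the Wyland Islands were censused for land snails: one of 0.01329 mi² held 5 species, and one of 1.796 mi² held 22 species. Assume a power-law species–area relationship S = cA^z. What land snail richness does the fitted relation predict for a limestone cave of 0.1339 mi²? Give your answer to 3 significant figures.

z = ln(22/5) / ln(1.796/0.01329) = 1.4816 / 4.9063 = 0.3020
c = 5 / 0.01329^0.3020 = 5 / 0.2712 = 18.43
S₃ = 18.43 × 0.1339^0.3020 = 18.43 × 0.5449 ≈ 10.04

10.0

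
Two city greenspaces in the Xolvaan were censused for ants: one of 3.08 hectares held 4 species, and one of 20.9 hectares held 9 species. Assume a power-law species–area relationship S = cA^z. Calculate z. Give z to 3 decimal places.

Taking logs: ln S = ln c + z ln A, so z = (ln S₂ − ln S₁)/(ln A₂ − ln A₁).
z = ln(9/4) / ln(20.9/3.08) = ln(2.25) / ln(6.786) = 0.8109 / 1.9148 = 0.4235

0.424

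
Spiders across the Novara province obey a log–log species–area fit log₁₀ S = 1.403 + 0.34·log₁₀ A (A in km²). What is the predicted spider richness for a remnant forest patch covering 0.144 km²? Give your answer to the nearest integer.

13 species

S = 25.29 × 0.144^0.34 = 25.29 × 0.5174 ≈ 13.09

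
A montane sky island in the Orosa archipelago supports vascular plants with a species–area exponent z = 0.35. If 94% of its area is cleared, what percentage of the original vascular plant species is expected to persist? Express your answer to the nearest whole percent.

S_new/S_old = (A_new/A_old)^z = 0.06^0.35
= exp(0.35 × ln 0.06) = exp(0.35 × -2.8134) = exp(-0.9847) ≈ 0.3736

37%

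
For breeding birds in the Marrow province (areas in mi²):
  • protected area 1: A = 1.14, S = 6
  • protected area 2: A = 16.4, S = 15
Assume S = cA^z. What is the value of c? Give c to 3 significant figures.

5.74

z = ln(S₂/S₁) / ln(A₂/A₁) = ln(15/6) / ln(16.4/1.14) = 0.9163 / 2.6663 = 0.3437
c = S₁ / A₁^z = 6 / 1.14^0.3437 = 6 / 1.046 = 5.736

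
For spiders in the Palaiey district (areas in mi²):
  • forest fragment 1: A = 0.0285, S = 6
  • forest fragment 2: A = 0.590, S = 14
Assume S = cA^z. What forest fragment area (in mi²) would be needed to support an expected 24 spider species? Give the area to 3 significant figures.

z = ln(14/6) / ln(0.59/0.0285) = 0.8473 / 3.0302 = 0.2796
c = 6 / 0.0285^0.2796 = 6 / 0.3698 = 16.23
A = (24/16.23)^(1/0.2796) ⇒ ln A = ln(1.479)/0.2796 = 1.4000
A = e^1.4000 ≈ 4.055 mi²

4.06 mi²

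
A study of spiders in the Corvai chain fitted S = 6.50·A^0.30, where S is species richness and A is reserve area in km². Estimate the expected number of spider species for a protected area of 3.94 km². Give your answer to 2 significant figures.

S = 6.5 × 3.94^0.3
ln S = ln 6.5 + 0.3 × ln 3.94 = 1.8718 + 0.3 × 1.3712 = 2.2832
S = e^2.2832 ≈ 9.808

9.8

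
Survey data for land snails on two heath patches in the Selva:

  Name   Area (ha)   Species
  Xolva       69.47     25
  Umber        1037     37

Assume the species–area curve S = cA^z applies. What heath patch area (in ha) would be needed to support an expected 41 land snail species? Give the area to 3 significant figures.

2100 ha

z = ln(37/25) / ln(1037/69.47) = 0.3920 / 2.7032 = 0.1450
c = 25 / 69.47^0.1450 = 25 / 1.85 = 13.52
A = (41/13.52)^(1/0.1450) ⇒ ln A = ln(3.034)/0.1450 = 7.6519
A = e^7.6519 ≈ 2105 ha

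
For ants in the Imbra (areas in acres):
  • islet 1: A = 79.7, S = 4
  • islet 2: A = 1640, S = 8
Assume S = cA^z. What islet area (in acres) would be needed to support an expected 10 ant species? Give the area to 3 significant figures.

4340 acres

z = ln(8/4) / ln(1640/79.7) = 0.6931 / 3.0242 = 0.2292
c = 4 / 79.7^0.2292 = 4 / 2.728 = 1.466
A = (10/1.466)^(1/0.2292) ⇒ ln A = ln(6.82)/0.2292 = 8.3760
A = e^8.3760 ≈ 4342 acres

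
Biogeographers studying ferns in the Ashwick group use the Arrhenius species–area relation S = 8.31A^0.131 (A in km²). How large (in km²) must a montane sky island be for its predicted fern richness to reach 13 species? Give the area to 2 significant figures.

13 = 8.31 × A^0.131  ⇒  A^0.131 = 13/8.31 = 1.564
ln A = ln(1.564) / 0.131 = 0.4475 / 0.131 = 3.4160
A = e^3.4160 ≈ 30.45 km²

30 km²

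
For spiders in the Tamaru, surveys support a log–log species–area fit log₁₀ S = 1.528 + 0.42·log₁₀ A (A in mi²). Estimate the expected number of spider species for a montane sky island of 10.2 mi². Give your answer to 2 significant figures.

89

S = 33.73 × 10.2^0.42 = 33.73 × 2.652 ≈ 89.46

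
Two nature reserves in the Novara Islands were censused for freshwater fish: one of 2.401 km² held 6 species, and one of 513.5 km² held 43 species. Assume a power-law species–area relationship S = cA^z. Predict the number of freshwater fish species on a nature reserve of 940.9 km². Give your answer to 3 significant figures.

z = ln(43/6) / ln(513.5/2.401) = 1.9694 / 5.3654 = 0.3671
c = 6 / 2.401^0.3671 = 6 / 1.379 = 4.35
S₃ = 4.35 × 940.9^0.3671 = 4.35 × 12.34 ≈ 53.7

53.7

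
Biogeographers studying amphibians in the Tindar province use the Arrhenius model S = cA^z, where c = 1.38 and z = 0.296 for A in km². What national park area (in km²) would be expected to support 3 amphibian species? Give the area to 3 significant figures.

3 = 1.38 × A^0.296  ⇒  A^0.296 = 3/1.38 = 2.174
ln A = ln(2.174) / 0.296 = 0.7765 / 0.296 = 2.6234
A = e^2.6234 ≈ 13.78 km²

13.8 km²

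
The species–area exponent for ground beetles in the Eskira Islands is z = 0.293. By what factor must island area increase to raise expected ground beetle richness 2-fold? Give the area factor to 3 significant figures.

10.7

(A₂/A₁)^0.293 = 2, so A₂/A₁ = 2^(1/0.293) = 2^3.413
ln(A₂/A₁) = ln 2 / 0.293 = 0.6931 / 0.293 = 2.3657
A₂/A₁ = e^2.3657 ≈ 10.65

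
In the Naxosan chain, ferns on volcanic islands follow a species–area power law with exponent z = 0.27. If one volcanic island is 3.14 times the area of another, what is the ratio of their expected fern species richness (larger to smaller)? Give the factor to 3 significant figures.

S₂/S₁ = (A₂/A₁)^z = 3.14^0.27
ln(S₂/S₁) = 0.27 × ln 3.14 = 0.27 × 1.1442 = 0.3089
S₂/S₁ = e^0.3089 ≈ 1.362

1.36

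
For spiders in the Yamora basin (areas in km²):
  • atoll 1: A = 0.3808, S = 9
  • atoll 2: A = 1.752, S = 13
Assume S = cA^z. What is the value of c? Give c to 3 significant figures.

z = ln(S₂/S₁) / ln(A₂/A₁) = ln(13/9) / ln(1.752/0.3808) = 0.3677 / 1.5262 = 0.2409
c = S₁ / A₁^z = 9 / 0.3808^0.2409 = 9 / 0.7925 = 11.36

11.4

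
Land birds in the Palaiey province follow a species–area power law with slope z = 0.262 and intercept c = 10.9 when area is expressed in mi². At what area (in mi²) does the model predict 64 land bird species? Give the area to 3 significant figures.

64 = 10.9 × A^0.262  ⇒  A^0.262 = 64/10.9 = 5.872
ln A = ln(5.872) / 0.262 = 1.7701 / 0.262 = 6.7562
A = e^6.7562 ≈ 859.4 mi²

859 mi²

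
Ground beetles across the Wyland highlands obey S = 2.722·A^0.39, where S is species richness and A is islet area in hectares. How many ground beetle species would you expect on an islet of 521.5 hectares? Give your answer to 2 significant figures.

S = 2.722 × 521.5^0.39
ln S = ln 2.722 + 0.39 × ln 521.5 = 1.0014 + 0.39 × 6.2567 = 3.4415
S = e^3.4415 ≈ 31.23

31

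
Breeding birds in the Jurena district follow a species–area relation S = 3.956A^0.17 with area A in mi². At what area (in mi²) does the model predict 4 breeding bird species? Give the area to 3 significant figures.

4 = 3.956 × A^0.17  ⇒  A^0.17 = 4/3.956 = 1.011
ln A = ln(1.011) / 0.17 = 0.0111 / 0.17 = 0.0651
A = e^0.0651 ≈ 1.067 mi²

1.07 mi²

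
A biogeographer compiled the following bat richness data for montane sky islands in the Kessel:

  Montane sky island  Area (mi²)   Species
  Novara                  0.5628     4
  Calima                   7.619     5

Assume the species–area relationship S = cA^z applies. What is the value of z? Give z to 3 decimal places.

Taking logs: ln S = ln c + z ln A, so z = (ln S₂ − ln S₁)/(ln A₂ − ln A₁).
z = ln(5/4) / ln(7.619/0.5628) = ln(1.25) / ln(13.54) = 0.2231 / 2.6055 = 0.0856

0.086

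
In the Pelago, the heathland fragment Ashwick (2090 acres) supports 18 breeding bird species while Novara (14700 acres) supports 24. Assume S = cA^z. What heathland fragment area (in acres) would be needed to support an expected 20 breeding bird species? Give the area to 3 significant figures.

z = ln(24/18) / ln(14700/2090) = 0.2877 / 1.9507 = 0.1475
c = 18 / 2090^0.1475 = 18 / 3.088 = 5.829
A = (20/5.829)^(1/0.1475) ⇒ ln A = ln(3.431)/0.1475 = 8.3593
A = e^8.3593 ≈ 4270 acres

4270 acres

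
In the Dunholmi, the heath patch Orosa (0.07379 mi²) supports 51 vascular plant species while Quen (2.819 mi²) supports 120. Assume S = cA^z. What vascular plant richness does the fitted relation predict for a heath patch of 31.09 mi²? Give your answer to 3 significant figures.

211

z = ln(120/51) / ln(2.819/0.07379) = 0.8557 / 3.6429 = 0.2349
c = 51 / 0.07379^0.2349 = 51 / 0.5421 = 94.07
S₃ = 94.07 × 31.09^0.2349 = 94.07 × 2.242 ≈ 210.9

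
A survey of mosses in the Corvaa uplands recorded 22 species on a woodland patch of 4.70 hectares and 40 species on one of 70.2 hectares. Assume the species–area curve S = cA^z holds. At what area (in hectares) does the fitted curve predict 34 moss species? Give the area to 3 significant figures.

z = ln(40/22) / ln(70.2/4.7) = 0.5978 / 2.7038 = 0.2211
c = 22 / 4.7^0.2211 = 22 / 1.408 = 15.62
A = (34/15.62)^(1/0.2211) ⇒ ln A = ln(2.176)/0.2211 = 3.5163
A = e^3.5163 ≈ 33.66 hectares

33.7 hectares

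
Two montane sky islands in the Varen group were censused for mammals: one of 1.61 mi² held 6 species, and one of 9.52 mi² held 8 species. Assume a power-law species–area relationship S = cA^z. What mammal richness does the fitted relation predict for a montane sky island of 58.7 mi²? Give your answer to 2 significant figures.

11

z = ln(8/6) / ln(9.52/1.61) = 0.2877 / 1.7772 = 0.1619
c = 6 / 1.61^0.1619 = 6 / 1.08 = 5.555
S₃ = 5.555 × 58.7^0.1619 = 5.555 × 1.933 ≈ 10.74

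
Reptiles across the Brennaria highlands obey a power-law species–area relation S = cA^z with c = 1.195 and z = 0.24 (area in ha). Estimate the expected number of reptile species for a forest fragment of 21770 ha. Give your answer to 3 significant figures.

13.1

S = 1.195 × 21770^0.24
ln S = ln 1.195 + 0.24 × ln 21770 = 0.1781 + 0.24 × 9.9883 = 2.5753
S = e^2.5753 ≈ 13.14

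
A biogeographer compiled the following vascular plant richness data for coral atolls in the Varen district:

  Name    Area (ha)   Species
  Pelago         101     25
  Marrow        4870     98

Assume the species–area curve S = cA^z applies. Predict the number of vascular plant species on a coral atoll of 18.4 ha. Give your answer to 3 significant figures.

z = ln(98/25) / ln(4870/101) = 1.3661 / 3.8757 = 0.3525
c = 25 / 101^0.3525 = 25 / 5.087 = 4.914
S₃ = 4.914 × 18.4^0.3525 = 4.914 × 2.791 ≈ 13.72

13.7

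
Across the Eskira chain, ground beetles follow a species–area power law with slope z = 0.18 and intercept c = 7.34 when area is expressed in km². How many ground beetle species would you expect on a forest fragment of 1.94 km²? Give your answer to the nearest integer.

S = 7.34 × 1.94^0.18
ln S = ln 7.34 + 0.18 × ln 1.94 = 1.9933 + 0.18 × 0.6627 = 2.1126
S = e^2.1126 ≈ 8.27

8 species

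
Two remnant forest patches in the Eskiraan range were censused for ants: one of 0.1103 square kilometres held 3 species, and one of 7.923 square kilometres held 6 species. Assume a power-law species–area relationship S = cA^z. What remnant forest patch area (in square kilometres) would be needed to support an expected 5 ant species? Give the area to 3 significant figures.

z = ln(6/3) / ln(7.923/0.1103) = 0.6931 / 4.2743 = 0.1622
c = 3 / 0.1103^0.1622 = 3 / 0.6994 = 4.289
A = (5/4.289)^(1/0.1622) ⇒ ln A = ln(1.166)/0.1622 = 0.9455
A = e^0.9455 ≈ 2.574 square kilometres

2.57 square kilometres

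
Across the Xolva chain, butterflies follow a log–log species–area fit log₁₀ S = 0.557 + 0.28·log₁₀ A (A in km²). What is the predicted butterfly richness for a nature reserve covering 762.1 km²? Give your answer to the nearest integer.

S = 3.606 × 762.1^0.28
ln S = ln 3.606 + 0.28 × ln 762.1 = 1.2825 + 0.28 × 6.6361 = 3.1406
S = e^3.1406 ≈ 23.12

23 species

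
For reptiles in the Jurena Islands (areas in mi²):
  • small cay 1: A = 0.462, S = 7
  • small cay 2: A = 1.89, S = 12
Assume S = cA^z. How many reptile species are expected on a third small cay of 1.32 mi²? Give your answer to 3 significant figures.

10.5

z = ln(12/7) / ln(1.89/0.462) = 0.5390 / 1.4088 = 0.3826
c = 7 / 0.462^0.3826 = 7 / 0.7442 = 9.406
S₃ = 9.406 × 1.32^0.3826 = 9.406 × 1.112 ≈ 10.46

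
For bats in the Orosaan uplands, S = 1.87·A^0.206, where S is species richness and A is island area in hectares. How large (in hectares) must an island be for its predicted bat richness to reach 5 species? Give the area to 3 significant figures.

5 = 1.87 × A^0.206  ⇒  A^0.206 = 5/1.87 = 2.674
ln A = ln(2.674) / 0.206 = 0.9835 / 0.206 = 4.7743
A = e^4.7743 ≈ 118.4 hectares

118 hectares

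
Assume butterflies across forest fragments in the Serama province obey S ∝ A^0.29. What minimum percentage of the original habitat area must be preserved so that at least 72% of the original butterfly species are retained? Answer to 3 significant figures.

Need (A_new/A_old)^0.29 = 0.72, so A_new/A_old = 0.72^(1/0.29) = 0.72^3.448
ln(A_new/A_old) = ln 0.72 / 0.29 = -0.3285 / 0.29 = -1.1328
A_new/A_old = e^-1.1328 ≈ 0.3221

32.2%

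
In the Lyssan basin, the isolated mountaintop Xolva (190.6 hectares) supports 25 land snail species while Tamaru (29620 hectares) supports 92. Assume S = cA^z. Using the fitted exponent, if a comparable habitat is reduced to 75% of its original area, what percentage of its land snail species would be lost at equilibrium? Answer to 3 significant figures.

7.16%

z = ln(92/25) / ln(29620/190.6) = 1.3029 / 5.0460 = 0.2582
S_new/S_old = (A_new/A_old)^z = 0.75^0.2582 = exp(0.2582 × -0.2877) = 0.9284
Fraction lost = 1 − 0.9284 = 0.07159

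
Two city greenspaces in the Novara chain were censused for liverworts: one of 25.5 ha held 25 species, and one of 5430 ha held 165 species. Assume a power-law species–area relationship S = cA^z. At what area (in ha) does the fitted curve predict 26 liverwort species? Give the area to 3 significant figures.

z = ln(165/25) / ln(5430/25.5) = 1.8871 / 5.3610 = 0.3520
c = 25 / 25.5^0.3520 = 25 / 3.127 = 7.995
A = (26/7.995)^(1/0.3520) ⇒ ln A = ln(3.252)/0.3520 = 3.3501
A = e^3.3501 ≈ 28.51 ha

28.5 ha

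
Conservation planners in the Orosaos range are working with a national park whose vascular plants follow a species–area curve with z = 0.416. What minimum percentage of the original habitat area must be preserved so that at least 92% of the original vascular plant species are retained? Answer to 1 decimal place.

81.8%

Need (A_new/A_old)^0.416 = 0.92, so A_new/A_old = 0.92^(1/0.416) = 0.92^2.404
ln(A_new/A_old) = ln 0.92 / 0.416 = -0.0834 / 0.416 = -0.2004
A_new/A_old = e^-0.2004 ≈ 0.8184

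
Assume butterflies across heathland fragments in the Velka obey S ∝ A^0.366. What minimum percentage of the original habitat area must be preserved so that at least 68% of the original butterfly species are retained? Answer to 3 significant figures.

34.9%

Need (A_new/A_old)^0.366 = 0.68, so A_new/A_old = 0.68^(1/0.366) = 0.68^2.732
ln(A_new/A_old) = ln 0.68 / 0.366 = -0.3857 / 0.366 = -1.0537
A_new/A_old = e^-1.0537 ≈ 0.3486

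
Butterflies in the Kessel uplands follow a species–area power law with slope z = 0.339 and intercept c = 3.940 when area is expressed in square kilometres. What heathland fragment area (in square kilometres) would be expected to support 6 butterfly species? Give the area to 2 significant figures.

3.5 square kilometres

6 = 3.94 × A^0.339  ⇒  A^0.339 = 6/3.94 = 1.523
ln A = ln(1.523) / 0.339 = 0.4206 / 0.339 = 1.2406
A = e^1.2406 ≈ 3.458 square kilometres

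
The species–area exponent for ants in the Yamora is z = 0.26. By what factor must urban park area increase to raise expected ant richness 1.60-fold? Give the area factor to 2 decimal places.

(A₂/A₁)^0.26 = 1.6, so A₂/A₁ = 1.6^(1/0.26) = 1.6^3.846
ln(A₂/A₁) = ln 1.6 / 0.26 = 0.4700 / 0.26 = 1.8077
A₂/A₁ = e^1.8077 ≈ 6.096

6.10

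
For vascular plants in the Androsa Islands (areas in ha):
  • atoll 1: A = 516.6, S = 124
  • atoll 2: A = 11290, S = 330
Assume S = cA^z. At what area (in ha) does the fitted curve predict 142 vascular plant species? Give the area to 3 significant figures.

792 ha

z = ln(330/124) / ln(11290/516.6) = 0.9788 / 3.0844 = 0.3173
c = 124 / 516.6^0.3173 = 124 / 7.261 = 17.08
A = (142/17.08)^(1/0.3173) ⇒ ln A = ln(8.315)/0.3173 = 6.6744
A = e^6.6744 ≈ 791.9 ha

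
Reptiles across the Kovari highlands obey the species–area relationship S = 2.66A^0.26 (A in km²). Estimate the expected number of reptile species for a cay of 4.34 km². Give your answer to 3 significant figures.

3.90

S = 2.66 × 4.34^0.26
ln S = ln 2.66 + 0.26 × ln 4.34 = 0.9783 + 0.26 × 1.4679 = 1.3600
S = e^1.3600 ≈ 3.896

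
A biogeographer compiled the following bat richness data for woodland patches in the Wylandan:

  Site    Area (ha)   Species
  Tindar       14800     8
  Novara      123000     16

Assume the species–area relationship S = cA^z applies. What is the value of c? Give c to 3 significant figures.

0.345

z = ln(S₂/S₁) / ln(A₂/A₁) = ln(16/8) / ln(123000/14800) = 0.6931 / 2.1176 = 0.3273
c = S₁ / A₁^z = 8 / 14800^0.3273 = 8 / 23.18 = 0.3452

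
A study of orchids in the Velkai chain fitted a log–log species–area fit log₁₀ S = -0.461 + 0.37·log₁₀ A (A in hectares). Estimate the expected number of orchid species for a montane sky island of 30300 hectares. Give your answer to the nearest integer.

16 species

S = 0.3459 × 30300^0.37
ln S = ln 0.3459 + 0.37 × ln 30300 = -1.0615 + 0.37 × 10.3189 = 2.7565
S = e^2.7565 ≈ 15.74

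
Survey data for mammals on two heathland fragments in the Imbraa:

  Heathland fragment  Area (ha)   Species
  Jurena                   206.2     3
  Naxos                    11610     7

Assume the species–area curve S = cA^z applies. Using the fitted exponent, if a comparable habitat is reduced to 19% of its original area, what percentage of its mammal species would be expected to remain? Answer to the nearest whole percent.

z = ln(7/3) / ln(11610/206.2) = 0.8473 / 4.0308 = 0.2102
S_new/S_old = (A_new/A_old)^z = 0.19^0.2102 = exp(0.2102 × -1.6607) = 0.7053

71%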